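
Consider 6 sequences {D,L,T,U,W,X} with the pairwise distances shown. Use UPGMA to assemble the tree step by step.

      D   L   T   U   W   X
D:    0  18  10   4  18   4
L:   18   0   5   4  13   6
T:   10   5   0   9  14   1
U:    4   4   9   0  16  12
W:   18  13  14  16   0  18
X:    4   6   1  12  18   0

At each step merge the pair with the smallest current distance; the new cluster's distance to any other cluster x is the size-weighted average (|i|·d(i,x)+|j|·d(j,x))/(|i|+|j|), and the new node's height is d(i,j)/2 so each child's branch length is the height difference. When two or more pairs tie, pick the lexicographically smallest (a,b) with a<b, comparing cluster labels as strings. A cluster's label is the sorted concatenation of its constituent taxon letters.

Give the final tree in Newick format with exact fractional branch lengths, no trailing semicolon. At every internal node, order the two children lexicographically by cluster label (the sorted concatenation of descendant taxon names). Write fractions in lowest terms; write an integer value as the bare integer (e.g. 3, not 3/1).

1. join T+X (d=1) ⇒ TX; edges |T|=1/2, |X|=1/2
  updated: d(D,TX)=7, d(L,TX)=11/2, d(TX,U)=21/2, d(TX,W)=16
2. join D+U (d=4) ⇒ DU; edges |D|=2, |U|=2
  updated: d(DU,L)=11, d(DU,TX)=35/4, d(DU,W)=17
3. join L+TX (d=11/2) ⇒ LTX; edges |L|=11/4, |TX|=9/4
  updated: d(DU,LTX)=19/2, d(LTX,W)=15
4. join DU+LTX (d=19/2) ⇒ DLTUX; edges |DU|=11/4, |LTX|=2
  updated: d(DLTUX,W)=79/5
5. join DLTUX+W (d=79/5) ⇒ DLTUWX; edges |DLTUX|=63/20, |W|=79/10
final tree: (((D:2,U:2):11/4,(L:11/4,(T:1/2,X:1/2):9/4):2):63/20,W:79/10)
total length: 129/5

(((D:2,U:2):11/4,(L:11/4,(T:1/2,X:1/2):9/4):2):63/20,W:79/10)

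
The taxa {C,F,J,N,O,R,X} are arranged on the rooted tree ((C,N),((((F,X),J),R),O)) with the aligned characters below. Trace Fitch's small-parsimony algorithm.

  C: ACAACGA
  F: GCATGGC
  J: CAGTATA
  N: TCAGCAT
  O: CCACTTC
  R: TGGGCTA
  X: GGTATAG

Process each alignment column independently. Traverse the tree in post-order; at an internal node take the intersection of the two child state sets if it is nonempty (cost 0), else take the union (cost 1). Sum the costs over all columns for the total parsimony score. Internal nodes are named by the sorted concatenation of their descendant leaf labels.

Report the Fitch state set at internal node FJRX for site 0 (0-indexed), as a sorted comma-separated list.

C,G,T

site 0, node CN: C={A} ∪ N={T} → {A,T} (+1)
site 0, node FX: F={G} ∩ X={G} → {G} (+0)
site 0, node FJX: FX={G} ∪ J={C} → {C,G} (+1)
site 0, node FJRX: FJX={C,G} ∪ R={T} → {C,G,T} (+1)
site 0, node FJORX: FJRX={C,G,T} ∩ O={C} → {C} (+0)
site 0, node CFJNORX: CN={A,T} ∪ FJORX={C} → {A,C,T} (+1)
site 1, node CN: C={C} ∩ N={C} → {C} (+0)
site 1, node FX: F={C} ∪ X={G} → {C,G} (+1)
site 1, node FJX: FX={C,G} ∪ J={A} → {A,C,G} (+1)
site 1, node FJRX: FJX={A,C,G} ∩ R={G} → {G} (+0)
site 1, node FJORX: FJRX={G} ∪ O={C} → {C,G} (+1)
site 1, node CFJNORX: CN={C} ∩ FJORX={C,G} → {C} (+0)
site 2, node CN: C={A} ∩ N={A} → {A} (+0)
site 2, node FX: F={A} ∪ X={T} → {A,T} (+1)
site 2, node FJX: FX={A,T} ∪ J={G} → {A,G,T} (+1)
site 2, node FJRX: FJX={A,G,T} ∩ R={G} → {G} (+0)
site 2, node FJORX: FJRX={G} ∪ O={A} → {A,G} (+1)
site 2, node CFJNORX: CN={A} ∩ FJORX={A,G} → {A} (+0)
site 3, node CN: C={A} ∪ N={G} → {A,G} (+1)
site 3, node FX: F={T} ∪ X={A} → {A,T} (+1)
site 3, node FJX: FX={A,T} ∩ J={T} → {T} (+0)
site 3, node FJRX: FJX={T} ∪ R={G} → {G,T} (+1)
site 3, node FJORX: FJRX={G,T} ∪ O={C} → {C,G,T} (+1)
site 3, node CFJNORX: CN={A,G} ∩ FJORX={C,G,T} → {G} (+0)
site 4, node CN: C={C} ∩ N={C} → {C} (+0)
site 4, node FX: F={G} ∪ X={T} → {G,T} (+1)
site 4, node FJX: FX={G,T} ∪ J={A} → {A,G,T} (+1)
site 4, node FJRX: FJX={A,G,T} ∪ R={C} → {A,C,G,T} (+1)
site 4, node FJORX: FJRX={A,C,G,T} ∩ O={T} → {T} (+0)
site 4, node CFJNORX: CN={C} ∪ FJORX={T} → {C,T} (+1)
site 5, node CN: C={G} ∪ N={A} → {A,G} (+1)
site 5, node FX: F={G} ∪ X={A} → {A,G} (+1)
site 5, node FJX: FX={A,G} ∪ J={T} → {A,G,T} (+1)
site 5, node FJRX: FJX={A,G,T} ∩ R={T} → {T} (+0)
site 5, node FJORX: FJRX={T} ∩ O={T} → {T} (+0)
site 5, node CFJNORX: CN={A,G} ∪ FJORX={T} → {A,G,T} (+1)
site 6, node CN: C={A} ∪ N={T} → {A,T} (+1)
site 6, node FX: F={C} ∪ X={G} → {C,G} (+1)
site 6, node FJX: FX={C,G} ∪ J={A} → {A,C,G} (+1)
site 6, node FJRX: FJX={A,C,G} ∩ R={A} → {A} (+0)
site 6, node FJORX: FJRX={A} ∪ O={C} → {A,C} (+1)
site 6, node CFJNORX: CN={A,T} ∩ FJORX={A,C} → {A} (+0)
per-site changes: [4, 3, 3, 4, 4, 4, 4]; total = 26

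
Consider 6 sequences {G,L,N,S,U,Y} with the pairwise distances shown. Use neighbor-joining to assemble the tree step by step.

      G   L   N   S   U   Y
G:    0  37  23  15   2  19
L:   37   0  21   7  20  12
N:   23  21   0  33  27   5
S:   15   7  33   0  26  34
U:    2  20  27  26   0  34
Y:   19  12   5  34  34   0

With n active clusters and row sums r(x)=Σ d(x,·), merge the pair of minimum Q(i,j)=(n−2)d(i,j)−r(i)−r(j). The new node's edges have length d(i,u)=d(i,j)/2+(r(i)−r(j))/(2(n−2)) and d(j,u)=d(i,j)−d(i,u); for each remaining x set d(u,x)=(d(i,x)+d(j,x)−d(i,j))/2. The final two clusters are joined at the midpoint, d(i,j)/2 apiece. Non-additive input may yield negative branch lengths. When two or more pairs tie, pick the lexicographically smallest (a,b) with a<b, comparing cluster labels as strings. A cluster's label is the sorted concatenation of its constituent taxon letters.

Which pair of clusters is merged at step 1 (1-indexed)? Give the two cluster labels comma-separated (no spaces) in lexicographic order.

G,U

iteration 1: select G,U (d=2, Q=-197); attach at lengths (-5/8, 21/8); label the merged cluster GU
  updated: d(GU,L)=55/2, d(GU,N)=24, d(GU,S)=39/2, d(GU,Y)=51/2
iteration 2: select N,Y (d=5, Q=-289/2); attach at lengths (43/12, 17/12); label the merged cluster NY
  updated: d(GU,NY)=89/4, d(L,NY)=14, d(NY,S)=31
iteration 3: select GU,NY (d=89/4, Q=-92); attach at lengths (93/8, 85/8); label the merged cluster GNUY
  updated: d(GNUY,L)=77/8, d(GNUY,S)=113/8
iteration 4: select GNUY,L (d=77/8, Q=-123/4); attach at lengths (67/8, 5/4); label the merged cluster GLNUY
  updated: d(GLNUY,S)=23/4
iteration 5: select GLNUY,S (d=23/4); attach at lengths (23/8, 23/8); label the merged cluster GLNSUY
final tree: ((((G:-5/8,U:21/8):93/8,(N:43/12,Y:17/12):85/8):67/8,L:5/4):23/8,S:23/8)
total length: 357/8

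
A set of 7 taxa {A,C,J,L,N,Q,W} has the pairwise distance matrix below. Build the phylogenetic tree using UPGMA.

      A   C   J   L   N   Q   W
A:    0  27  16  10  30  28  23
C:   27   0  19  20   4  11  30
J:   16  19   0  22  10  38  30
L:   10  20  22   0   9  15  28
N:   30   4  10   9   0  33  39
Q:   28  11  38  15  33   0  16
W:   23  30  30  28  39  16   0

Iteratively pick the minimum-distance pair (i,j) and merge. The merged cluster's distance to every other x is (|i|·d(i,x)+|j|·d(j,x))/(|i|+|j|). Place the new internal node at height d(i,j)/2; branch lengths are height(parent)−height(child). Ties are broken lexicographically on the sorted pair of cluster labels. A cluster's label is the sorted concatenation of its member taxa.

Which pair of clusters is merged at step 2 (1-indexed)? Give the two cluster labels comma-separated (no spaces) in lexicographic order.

A,L

1. join C+N (d=4) ⇒ CN; edges |C|=2, |N|=2
  updated: d(A,CN)=57/2, d(CN,J)=29/2, d(CN,L)=29/2, d(CN,Q)=22, d(CN,W)=69/2
2. join A+L (d=10) ⇒ AL; edges |A|=5, |L|=5
  updated: d(AL,CN)=43/2, d(AL,J)=19, d(AL,Q)=43/2, d(AL,W)=51/2
3. join CN+J (d=29/2) ⇒ CJN; edges |CN|=21/4, |J|=29/4
  updated: d(AL,CJN)=62/3, d(CJN,Q)=82/3, d(CJN,W)=33
4. join Q+W (d=16) ⇒ QW; edges |Q|=8, |W|=8
  updated: d(AL,QW)=47/2, d(CJN,QW)=181/6
5. join AL+CJN (d=62/3) ⇒ ACJLN; edges |AL|=16/3, |CJN|=37/12
  updated: d(ACJLN,QW)=55/2
6. join ACJLN+QW (d=55/2) ⇒ ACJLNQW; edges |ACJLN|=41/12, |QW|=23/4
final tree: (((A:5,L:5):16/3,((C:2,N:2):21/4,J:29/4):37/12):41/12,(Q:8,W:8):23/4)
total length: 721/12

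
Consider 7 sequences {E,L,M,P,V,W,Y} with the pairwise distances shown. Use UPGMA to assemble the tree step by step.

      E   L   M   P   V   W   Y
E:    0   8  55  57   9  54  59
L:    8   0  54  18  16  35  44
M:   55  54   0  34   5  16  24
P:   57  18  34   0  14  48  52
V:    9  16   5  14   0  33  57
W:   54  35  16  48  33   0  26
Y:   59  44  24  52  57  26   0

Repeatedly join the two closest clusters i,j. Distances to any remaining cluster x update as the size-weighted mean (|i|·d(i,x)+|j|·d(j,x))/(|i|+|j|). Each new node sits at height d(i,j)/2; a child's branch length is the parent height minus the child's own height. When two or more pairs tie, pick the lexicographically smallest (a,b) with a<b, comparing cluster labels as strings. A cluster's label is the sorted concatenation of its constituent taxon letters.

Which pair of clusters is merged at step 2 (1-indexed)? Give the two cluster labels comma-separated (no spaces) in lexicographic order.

1. join M+V (d=5) ⇒ MV; edges |M|=5/2, |V|=5/2
  updated: d(E,MV)=32, d(L,MV)=35, d(MV,P)=24, d(MV,W)=49/2, d(MV,Y)=81/2
2. join E+L (d=8) ⇒ EL; edges |E|=4, |L|=4
  updated: d(EL,MV)=67/2, d(EL,P)=75/2, d(EL,W)=89/2, d(EL,Y)=103/2
3. join MV+P (d=24) ⇒ MPV; edges |MV|=19/2, |P|=12
  updated: d(EL,MPV)=209/6, d(MPV,W)=97/3, d(MPV,Y)=133/3
4. join W+Y (d=26) ⇒ WY; edges |W|=13, |Y|=13
  updated: d(EL,WY)=48, d(MPV,WY)=115/3
5. join EL+MPV (d=209/6) ⇒ ELMPV; edges |EL|=161/12, |MPV|=65/12
  updated: d(ELMPV,WY)=211/5
6. join ELMPV+WY (d=211/5) ⇒ ELMPVWY; edges |ELMPV|=221/60, |WY|=81/10
final tree: (((E:4,L:4):161/12,((M:5/2,V:5/2):19/2,P:12):65/12):221/60,(W:13,Y:13):81/10)
total length: 5467/60

E,L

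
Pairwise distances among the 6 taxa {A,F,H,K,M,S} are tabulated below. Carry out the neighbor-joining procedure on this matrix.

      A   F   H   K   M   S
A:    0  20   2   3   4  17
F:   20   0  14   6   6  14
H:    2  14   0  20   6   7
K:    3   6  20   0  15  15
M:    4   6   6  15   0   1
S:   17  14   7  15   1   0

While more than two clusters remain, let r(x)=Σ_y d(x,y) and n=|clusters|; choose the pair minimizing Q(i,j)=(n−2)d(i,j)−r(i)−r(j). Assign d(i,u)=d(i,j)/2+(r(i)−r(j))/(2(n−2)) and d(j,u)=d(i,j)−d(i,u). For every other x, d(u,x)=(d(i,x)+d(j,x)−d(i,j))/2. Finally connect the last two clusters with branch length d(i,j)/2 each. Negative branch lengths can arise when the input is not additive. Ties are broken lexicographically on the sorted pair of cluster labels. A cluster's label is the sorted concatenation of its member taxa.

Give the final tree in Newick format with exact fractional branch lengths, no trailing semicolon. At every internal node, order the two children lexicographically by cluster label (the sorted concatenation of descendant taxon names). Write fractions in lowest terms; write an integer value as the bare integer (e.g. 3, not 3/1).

((((A:17/12,H:7/12):33/8,(F:25/8,K:23/8):49/8):23/8,M:-9/4):13/8,S:13/8)

1. join F+K (d=6, Q=-95) ⇒ FK; edges |F|=25/8, |K|=23/8
  updated: d(A,FK)=17/2, d(FK,H)=14, d(FK,M)=15/2, d(FK,S)=23/2
2. join A+H (d=2, Q=-109/2) ⇒ AH; edges |A|=17/12, |H|=7/12
  updated: d(AH,FK)=41/4, d(AH,M)=4, d(AH,S)=11
3. join AH+FK (d=41/4, Q=-34) ⇒ AFHK; edges |AH|=33/8, |FK|=49/8
  updated: d(AFHK,M)=5/8, d(AFHK,S)=49/8
4. join AFHK+M (d=5/8, Q=-31/4) ⇒ AFHKM; edges |AFHK|=23/8, |M|=-9/4
  updated: d(AFHKM,S)=13/4
5. join AFHKM+S (d=13/4) ⇒ AFHKMS; edges |AFHKM|=13/8, |S|=13/8
final tree: ((((A:17/12,H:7/12):33/8,(F:25/8,K:23/8):49/8):23/8,M:-9/4):13/8,S:13/8)
total length: 177/8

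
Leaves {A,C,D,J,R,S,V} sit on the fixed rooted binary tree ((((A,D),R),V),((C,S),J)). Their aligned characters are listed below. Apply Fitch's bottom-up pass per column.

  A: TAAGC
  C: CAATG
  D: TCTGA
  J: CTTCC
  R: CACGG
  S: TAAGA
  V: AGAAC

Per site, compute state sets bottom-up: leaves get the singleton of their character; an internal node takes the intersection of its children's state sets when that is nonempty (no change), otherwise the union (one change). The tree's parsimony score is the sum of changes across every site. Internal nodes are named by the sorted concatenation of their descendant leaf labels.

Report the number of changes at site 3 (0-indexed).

AD@0: {T} ∩ {T} = {T} (intersection, +0)
ADR@0: {T} ∪ {C} = {C,T} (union, +1)
ADRV@0: {C,T} ∪ {A} = {A,C,T} (union, +1)
CS@0: {C} ∪ {T} = {C,T} (union, +1)
CJS@0: {C,T} ∩ {C} = {C} (intersection, +0)
ACDJRSV@0: {A,C,T} ∩ {C} = {C} (intersection, +0)
AD@1: {A} ∪ {C} = {A,C} (union, +1)
ADR@1: {A,C} ∩ {A} = {A} (intersection, +0)
ADRV@1: {A} ∪ {G} = {A,G} (union, +1)
CS@1: {A} ∩ {A} = {A} (intersection, +0)
CJS@1: {A} ∪ {T} = {A,T} (union, +1)
ACDJRSV@1: {A,G} ∩ {A,T} = {A} (intersection, +0)
AD@2: {A} ∪ {T} = {A,T} (union, +1)
ADR@2: {A,T} ∪ {C} = {A,C,T} (union, +1)
ADRV@2: {A,C,T} ∩ {A} = {A} (intersection, +0)
CS@2: {A} ∩ {A} = {A} (intersection, +0)
CJS@2: {A} ∪ {T} = {A,T} (union, +1)
ACDJRSV@2: {A} ∩ {A,T} = {A} (intersection, +0)
AD@3: {G} ∩ {G} = {G} (intersection, +0)
ADR@3: {G} ∩ {G} = {G} (intersection, +0)
ADRV@3: {G} ∪ {A} = {A,G} (union, +1)
CS@3: {T} ∪ {G} = {G,T} (union, +1)
CJS@3: {G,T} ∪ {C} = {C,G,T} (union, +1)
ACDJRSV@3: {A,G} ∩ {C,G,T} = {G} (intersection, +0)
AD@4: {C} ∪ {A} = {A,C} (union, +1)
ADR@4: {A,C} ∪ {G} = {A,C,G} (union, +1)
ADRV@4: {A,C,G} ∩ {C} = {C} (intersection, +0)
CS@4: {G} ∪ {A} = {A,G} (union, +1)
CJS@4: {A,G} ∪ {C} = {A,C,G} (union, +1)
ACDJRSV@4: {C} ∩ {A,C,G} = {C} (intersection, +0)
per-site changes: [3, 3, 3, 3, 4]; total = 16

3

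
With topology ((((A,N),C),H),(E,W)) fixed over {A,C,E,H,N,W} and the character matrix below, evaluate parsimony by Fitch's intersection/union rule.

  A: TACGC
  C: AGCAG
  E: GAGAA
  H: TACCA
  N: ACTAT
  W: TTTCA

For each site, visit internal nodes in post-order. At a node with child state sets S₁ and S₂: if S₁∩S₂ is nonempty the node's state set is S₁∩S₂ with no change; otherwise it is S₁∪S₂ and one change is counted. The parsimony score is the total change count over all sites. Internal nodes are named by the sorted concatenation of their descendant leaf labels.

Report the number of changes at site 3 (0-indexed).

site 0, node AN: A={T} ∪ N={A} → {A,T} (+1)
site 0, node ACN: AN={A,T} ∩ C={A} → {A} (+0)
site 0, node ACHN: ACN={A} ∪ H={T} → {A,T} (+1)
site 0, node EW: E={G} ∪ W={T} → {G,T} (+1)
site 0, node ACEHNW: ACHN={A,T} ∩ EW={G,T} → {T} (+0)
site 1, node AN: A={A} ∪ N={C} → {A,C} (+1)
site 1, node ACN: AN={A,C} ∪ C={G} → {A,C,G} (+1)
site 1, node ACHN: ACN={A,C,G} ∩ H={A} → {A} (+0)
site 1, node EW: E={A} ∪ W={T} → {A,T} (+1)
site 1, node ACEHNW: ACHN={A} ∩ EW={A,T} → {A} (+0)
site 2, node AN: A={C} ∪ N={T} → {C,T} (+1)
site 2, node ACN: AN={C,T} ∩ C={C} → {C} (+0)
site 2, node ACHN: ACN={C} ∩ H={C} → {C} (+0)
site 2, node EW: E={G} ∪ W={T} → {G,T} (+1)
site 2, node ACEHNW: ACHN={C} ∪ EW={G,T} → {C,G,T} (+1)
site 3, node AN: A={G} ∪ N={A} → {A,G} (+1)
site 3, node ACN: AN={A,G} ∩ C={A} → {A} (+0)
site 3, node ACHN: ACN={A} ∪ H={C} → {A,C} (+1)
site 3, node EW: E={A} ∪ W={C} → {A,C} (+1)
site 3, node ACEHNW: ACHN={A,C} ∩ EW={A,C} → {A,C} (+0)
site 4, node AN: A={C} ∪ N={T} → {C,T} (+1)
site 4, node ACN: AN={C,T} ∪ C={G} → {C,G,T} (+1)
site 4, node ACHN: ACN={C,G,T} ∪ H={A} → {A,C,G,T} (+1)
site 4, node EW: E={A} ∩ W={A} → {A} (+0)
site 4, node ACEHNW: ACHN={A,C,G,T} ∩ EW={A} → {A} (+0)
per-site changes: [3, 3, 3, 3, 3]; total = 15

3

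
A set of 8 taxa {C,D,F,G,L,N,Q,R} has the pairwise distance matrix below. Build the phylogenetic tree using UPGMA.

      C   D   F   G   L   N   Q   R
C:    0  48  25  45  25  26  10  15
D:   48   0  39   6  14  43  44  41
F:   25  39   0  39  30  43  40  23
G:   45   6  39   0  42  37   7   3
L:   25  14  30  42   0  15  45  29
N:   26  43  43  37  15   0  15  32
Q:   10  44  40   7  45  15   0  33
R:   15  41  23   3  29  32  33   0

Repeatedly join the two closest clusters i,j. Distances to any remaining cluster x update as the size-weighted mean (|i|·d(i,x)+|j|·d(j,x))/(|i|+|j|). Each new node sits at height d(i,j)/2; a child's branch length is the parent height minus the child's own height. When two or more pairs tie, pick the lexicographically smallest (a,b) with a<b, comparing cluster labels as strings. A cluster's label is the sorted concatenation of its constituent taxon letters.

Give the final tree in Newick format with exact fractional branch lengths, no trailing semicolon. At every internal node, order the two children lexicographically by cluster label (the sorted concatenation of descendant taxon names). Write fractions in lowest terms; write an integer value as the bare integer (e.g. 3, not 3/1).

1. join G+R (d=3) ⇒ GR; edges |G|=3/2, |R|=3/2
  updated: d(C,GR)=30, d(D,GR)=47/2, d(F,GR)=31, d(GR,L)=71/2, d(GR,N)=69/2, d(GR,Q)=20
2. join C+Q (d=10) ⇒ CQ; edges |C|=5, |Q|=5
  updated: d(CQ,D)=46, d(CQ,F)=65/2, d(CQ,GR)=25, d(CQ,L)=35, d(CQ,N)=41/2
3. join D+L (d=14) ⇒ DL; edges |D|=7, |L|=7
  updated: d(CQ,DL)=81/2, d(DL,F)=69/2, d(DL,GR)=59/2, d(DL,N)=29
4. join CQ+N (d=41/2) ⇒ CNQ; edges |CQ|=21/4, |N|=41/4
  updated: d(CNQ,DL)=110/3, d(CNQ,F)=36, d(CNQ,GR)=169/6
5. join CNQ+GR (d=169/6) ⇒ CGNQR; edges |CNQ|=23/6, |GR|=151/12
  updated: d(CGNQR,DL)=169/5, d(CGNQR,F)=34
6. join CGNQR+DL (d=169/5) ⇒ CDGLNQR; edges |CGNQR|=169/60, |DL|=99/10
  updated: d(CDGLNQR,F)=239/7
7. join CDGLNQR+F (d=239/7) ⇒ CDFGLNQR; edges |CDGLNQR|=6/35, |F|=239/14
final tree: (((((C:5,Q:5):21/4,N:41/4):23/6,(G:3/2,R:3/2):151/12):169/60,(D:7,L:7):99/10):6/35,F:239/14)
total length: 9332/105

(((((C:5,Q:5):21/4,N:41/4):23/6,(G:3/2,R:3/2):151/12):169/60,(D:7,L:7):99/10):6/35,F:239/14)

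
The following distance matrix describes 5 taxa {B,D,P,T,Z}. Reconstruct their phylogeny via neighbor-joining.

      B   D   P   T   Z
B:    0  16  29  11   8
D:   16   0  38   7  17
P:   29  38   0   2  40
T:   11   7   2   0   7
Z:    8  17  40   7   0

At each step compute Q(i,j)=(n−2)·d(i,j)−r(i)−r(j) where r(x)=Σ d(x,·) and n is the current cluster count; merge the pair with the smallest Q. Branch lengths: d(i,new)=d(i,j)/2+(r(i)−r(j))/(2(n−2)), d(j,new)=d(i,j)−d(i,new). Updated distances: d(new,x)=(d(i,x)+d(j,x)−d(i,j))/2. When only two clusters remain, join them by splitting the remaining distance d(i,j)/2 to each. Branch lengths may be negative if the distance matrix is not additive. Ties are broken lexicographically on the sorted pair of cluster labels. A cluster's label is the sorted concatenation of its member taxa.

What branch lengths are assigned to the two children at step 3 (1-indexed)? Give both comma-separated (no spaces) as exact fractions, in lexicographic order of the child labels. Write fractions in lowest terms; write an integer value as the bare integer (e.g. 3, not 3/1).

step 1: merge (P,T) at d=2, Q=-130; branch lengths P→44/3, T→-38/3; new cluster PT
  updated: d(B,PT)=19, d(D,PT)=43/2, d(PT,Z)=45/2
step 2: merge (B,Z) at d=8, Q=-149/2; branch lengths B→23/8, Z→41/8; new cluster BZ
  updated: d(BZ,D)=25/2, d(BZ,PT)=67/4
step 3: merge (BZ,D) at d=25/2, Q=-203/4; branch lengths BZ→31/8, D→69/8; new cluster BDZ
  updated: d(BDZ,PT)=103/8
step 4: merge (BDZ,PT) at d=103/8; branch lengths BDZ→103/16, PT→103/16; new cluster BDPTZ
final tree: (((B:23/8,Z:41/8):31/8,D:69/8):103/16,(P:44/3,T:-38/3):103/16)
total length: 283/8

31/8,69/8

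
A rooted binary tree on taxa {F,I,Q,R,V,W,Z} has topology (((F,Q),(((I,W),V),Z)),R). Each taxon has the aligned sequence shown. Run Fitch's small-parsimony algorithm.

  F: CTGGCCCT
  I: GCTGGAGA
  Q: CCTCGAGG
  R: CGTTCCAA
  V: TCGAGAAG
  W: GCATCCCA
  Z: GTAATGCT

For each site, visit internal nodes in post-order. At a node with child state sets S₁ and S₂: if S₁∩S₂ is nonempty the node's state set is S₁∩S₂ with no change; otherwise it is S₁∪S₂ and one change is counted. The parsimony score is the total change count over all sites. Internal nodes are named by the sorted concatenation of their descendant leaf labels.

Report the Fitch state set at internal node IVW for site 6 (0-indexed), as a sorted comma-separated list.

A,C,G

[col 0] FQ: children F:{C}, Q:{C} ∩→ {C}; cost 0
[col 0] IW: children I:{G}, W:{G} ∩→ {G}; cost 0
[col 0] IVW: children IW:{G}, V:{T} ∪→ {G,T}; cost 1
[col 0] IVWZ: children IVW:{G,T}, Z:{G} ∩→ {G}; cost 0
[col 0] FIQVWZ: children FQ:{C}, IVWZ:{G} ∪→ {C,G}; cost 1
[col 0] FIQRVWZ: children FIQVWZ:{C,G}, R:{C} ∩→ {C}; cost 0
[col 1] FQ: children F:{T}, Q:{C} ∪→ {C,T}; cost 1
[col 1] IW: children I:{C}, W:{C} ∩→ {C}; cost 0
[col 1] IVW: children IW:{C}, V:{C} ∩→ {C}; cost 0
[col 1] IVWZ: children IVW:{C}, Z:{T} ∪→ {C,T}; cost 1
[col 1] FIQVWZ: children FQ:{C,T}, IVWZ:{C,T} ∩→ {C,T}; cost 0
[col 1] FIQRVWZ: children FIQVWZ:{C,T}, R:{G} ∪→ {C,G,T}; cost 1
[col 2] FQ: children F:{G}, Q:{T} ∪→ {G,T}; cost 1
[col 2] IW: children I:{T}, W:{A} ∪→ {A,T}; cost 1
[col 2] IVW: children IW:{A,T}, V:{G} ∪→ {A,G,T}; cost 1
[col 2] IVWZ: children IVW:{A,G,T}, Z:{A} ∩→ {A}; cost 0
[col 2] FIQVWZ: children FQ:{G,T}, IVWZ:{A} ∪→ {A,G,T}; cost 1
[col 2] FIQRVWZ: children FIQVWZ:{A,G,T}, R:{T} ∩→ {T}; cost 0
[col 3] FQ: children F:{G}, Q:{C} ∪→ {C,G}; cost 1
[col 3] IW: children I:{G}, W:{T} ∪→ {G,T}; cost 1
[col 3] IVW: children IW:{G,T}, V:{A} ∪→ {A,G,T}; cost 1
[col 3] IVWZ: children IVW:{A,G,T}, Z:{A} ∩→ {A}; cost 0
[col 3] FIQVWZ: children FQ:{C,G}, IVWZ:{A} ∪→ {A,C,G}; cost 1
[col 3] FIQRVWZ: children FIQVWZ:{A,C,G}, R:{T} ∪→ {A,C,G,T}; cost 1
[col 4] FQ: children F:{C}, Q:{G} ∪→ {C,G}; cost 1
[col 4] IW: children I:{G}, W:{C} ∪→ {C,G}; cost 1
[col 4] IVW: children IW:{C,G}, V:{G} ∩→ {G}; cost 0
[col 4] IVWZ: children IVW:{G}, Z:{T} ∪→ {G,T}; cost 1
[col 4] FIQVWZ: children FQ:{C,G}, IVWZ:{G,T} ∩→ {G}; cost 0
[col 4] FIQRVWZ: children FIQVWZ:{G}, R:{C} ∪→ {C,G}; cost 1
[col 5] FQ: children F:{C}, Q:{A} ∪→ {A,C}; cost 1
[col 5] IW: children I:{A}, W:{C} ∪→ {A,C}; cost 1
[col 5] IVW: children IW:{A,C}, V:{A} ∩→ {A}; cost 0
[col 5] IVWZ: children IVW:{A}, Z:{G} ∪→ {A,G}; cost 1
[col 5] FIQVWZ: children FQ:{A,C}, IVWZ:{A,G} ∩→ {A}; cost 0
[col 5] FIQRVWZ: children FIQVWZ:{A}, R:{C} ∪→ {A,C}; cost 1
[col 6] FQ: children F:{C}, Q:{G} ∪→ {C,G}; cost 1
[col 6] IW: children I:{G}, W:{C} ∪→ {C,G}; cost 1
[col 6] IVW: children IW:{C,G}, V:{A} ∪→ {A,C,G}; cost 1
[col 6] IVWZ: children IVW:{A,C,G}, Z:{C} ∩→ {C}; cost 0
[col 6] FIQVWZ: children FQ:{C,G}, IVWZ:{C} ∩→ {C}; cost 0
[col 6] FIQRVWZ: children FIQVWZ:{C}, R:{A} ∪→ {A,C}; cost 1
[col 7] FQ: children F:{T}, Q:{G} ∪→ {G,T}; cost 1
[col 7] IW: children I:{A}, W:{A} ∩→ {A}; cost 0
[col 7] IVW: children IW:{A}, V:{G} ∪→ {A,G}; cost 1
[col 7] IVWZ: children IVW:{A,G}, Z:{T} ∪→ {A,G,T}; cost 1
[col 7] FIQVWZ: children FQ:{G,T}, IVWZ:{A,G,T} ∩→ {G,T}; cost 0
[col 7] FIQRVWZ: children FIQVWZ:{G,T}, R:{A} ∪→ {A,G,T}; cost 1
per-site changes: [2, 3, 4, 5, 4, 4, 4, 4]; total = 30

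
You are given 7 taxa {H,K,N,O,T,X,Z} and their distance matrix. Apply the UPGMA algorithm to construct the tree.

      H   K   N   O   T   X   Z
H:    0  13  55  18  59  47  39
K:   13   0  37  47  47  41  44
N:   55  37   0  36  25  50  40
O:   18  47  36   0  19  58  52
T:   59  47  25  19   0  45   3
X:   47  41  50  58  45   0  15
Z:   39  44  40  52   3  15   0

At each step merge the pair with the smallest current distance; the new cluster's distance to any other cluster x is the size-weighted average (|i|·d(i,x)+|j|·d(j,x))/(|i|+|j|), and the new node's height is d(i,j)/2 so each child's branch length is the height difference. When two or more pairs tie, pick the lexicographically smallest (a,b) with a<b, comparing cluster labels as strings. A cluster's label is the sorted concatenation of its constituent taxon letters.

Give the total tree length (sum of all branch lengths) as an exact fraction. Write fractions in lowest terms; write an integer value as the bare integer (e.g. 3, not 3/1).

iteration 1: select T,Z (d=3); attach at lengths (3/2, 3/2); label the merged cluster TZ
  updated: d(H,TZ)=49, d(K,TZ)=91/2, d(N,TZ)=65/2, d(O,TZ)=71/2, d(TZ,X)=30
iteration 2: select H,K (d=13); attach at lengths (13/2, 13/2); label the merged cluster HK
  updated: d(HK,N)=46, d(HK,O)=65/2, d(HK,TZ)=189/4, d(HK,X)=44
iteration 3: select TZ,X (d=30); attach at lengths (27/2, 15); label the merged cluster TXZ
  updated: d(HK,TXZ)=277/6, d(N,TXZ)=115/3, d(O,TXZ)=43
iteration 4: select HK,O (d=65/2); attach at lengths (39/4, 65/4); label the merged cluster HKO
  updated: d(HKO,N)=128/3, d(HKO,TXZ)=406/9
iteration 5: select N,TXZ (d=115/3); attach at lengths (115/6, 25/6); label the merged cluster NTXZ
  updated: d(HKO,NTXZ)=89/2
iteration 6: select HKO,NTXZ (d=89/2); attach at lengths (6, 37/12); label the merged cluster HKNOTXZ
final tree: (((H:13/2,K:13/2):39/4,O:65/4):6,(N:115/6,((T:3/2,Z:3/2):27/2,X:15):25/6):37/12)
total length: 1235/12

1235/12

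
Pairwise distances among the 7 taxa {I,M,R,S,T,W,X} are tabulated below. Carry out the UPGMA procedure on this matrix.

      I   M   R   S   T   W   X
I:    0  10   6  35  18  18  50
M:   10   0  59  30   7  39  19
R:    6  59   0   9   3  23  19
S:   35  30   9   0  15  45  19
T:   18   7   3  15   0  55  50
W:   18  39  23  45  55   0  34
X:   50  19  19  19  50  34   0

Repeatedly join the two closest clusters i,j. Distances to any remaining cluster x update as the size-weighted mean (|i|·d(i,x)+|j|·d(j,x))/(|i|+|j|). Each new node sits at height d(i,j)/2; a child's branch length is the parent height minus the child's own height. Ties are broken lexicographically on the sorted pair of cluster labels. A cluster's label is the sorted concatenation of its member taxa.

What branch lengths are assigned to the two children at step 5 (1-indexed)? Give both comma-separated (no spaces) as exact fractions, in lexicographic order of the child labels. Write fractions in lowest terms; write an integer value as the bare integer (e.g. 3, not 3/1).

167/60,157/10

1. join R+T (d=3) ⇒ RT; edges |R|=3/2, |T|=3/2
  updated: d(I,RT)=12, d(M,RT)=33, d(RT,S)=12, d(RT,W)=39, d(RT,X)=69/2
2. join I+M (d=10) ⇒ IM; edges |I|=5, |M|=5
  updated: d(IM,RT)=45/2, d(IM,S)=65/2, d(IM,W)=57/2, d(IM,X)=69/2
3. join RT+S (d=12) ⇒ RST; edges |RT|=9/2, |S|=6
  updated: d(IM,RST)=155/6, d(RST,W)=41, d(RST,X)=88/3
4. join IM+RST (d=155/6) ⇒ IMRST; edges |IM|=95/12, |RST|=83/12
  updated: d(IMRST,W)=36, d(IMRST,X)=157/5
5. join IMRST+X (d=157/5) ⇒ IMRSTX; edges |IMRST|=167/60, |X|=157/10
  updated: d(IMRSTX,W)=107/3
6. join IMRSTX+W (d=107/3) ⇒ IMRSTWX; edges |IMRSTX|=32/15, |W|=107/6
final tree: ((((I:5,M:5):95/12,((R:3/2,T:3/2):9/2,S:6):83/12):167/60,X:157/10):32/15,W:107/6)
total length: 4607/60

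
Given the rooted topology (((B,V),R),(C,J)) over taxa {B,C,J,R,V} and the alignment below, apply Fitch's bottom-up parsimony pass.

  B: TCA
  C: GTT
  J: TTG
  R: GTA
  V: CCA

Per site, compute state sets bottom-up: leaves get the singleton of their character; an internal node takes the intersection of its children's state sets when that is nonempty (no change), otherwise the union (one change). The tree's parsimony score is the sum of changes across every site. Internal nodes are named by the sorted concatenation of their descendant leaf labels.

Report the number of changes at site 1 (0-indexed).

1

site 0, node BV: B={T} ∪ V={C} → {C,T} (+1)
site 0, node BRV: BV={C,T} ∪ R={G} → {C,G,T} (+1)
site 0, node CJ: C={G} ∪ J={T} → {G,T} (+1)
site 0, node BCJRV: BRV={C,G,T} ∩ CJ={G,T} → {G,T} (+0)
site 1, node BV: B={C} ∩ V={C} → {C} (+0)
site 1, node BRV: BV={C} ∪ R={T} → {C,T} (+1)
site 1, node CJ: C={T} ∩ J={T} → {T} (+0)
site 1, node BCJRV: BRV={C,T} ∩ CJ={T} → {T} (+0)
site 2, node BV: B={A} ∩ V={A} → {A} (+0)
site 2, node BRV: BV={A} ∩ R={A} → {A} (+0)
site 2, node CJ: C={T} ∪ J={G} → {G,T} (+1)
site 2, node BCJRV: BRV={A} ∪ CJ={G,T} → {A,G,T} (+1)
per-site changes: [3, 1, 2]; total = 6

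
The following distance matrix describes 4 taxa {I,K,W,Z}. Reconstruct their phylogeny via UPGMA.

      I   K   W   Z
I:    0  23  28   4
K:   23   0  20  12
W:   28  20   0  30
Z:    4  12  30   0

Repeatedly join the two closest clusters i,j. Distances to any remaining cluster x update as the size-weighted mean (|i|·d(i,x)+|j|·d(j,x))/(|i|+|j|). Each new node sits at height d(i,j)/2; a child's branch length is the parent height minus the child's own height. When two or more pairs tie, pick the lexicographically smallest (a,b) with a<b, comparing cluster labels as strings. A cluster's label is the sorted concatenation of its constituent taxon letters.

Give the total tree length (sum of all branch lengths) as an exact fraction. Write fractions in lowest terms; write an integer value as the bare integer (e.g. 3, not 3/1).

147/4

step 1: merge (I,Z) at d=4; branch lengths I→2, Z→2; new cluster IZ
  updated: d(IZ,K)=35/2, d(IZ,W)=29
step 2: merge (IZ,K) at d=35/2; branch lengths IZ→27/4, K→35/4; new cluster IKZ
  updated: d(IKZ,W)=26
step 3: merge (IKZ,W) at d=26; branch lengths IKZ→17/4, W→13; new cluster IKWZ
final tree: (((I:2,Z:2):27/4,K:35/4):17/4,W:13)
total length: 147/4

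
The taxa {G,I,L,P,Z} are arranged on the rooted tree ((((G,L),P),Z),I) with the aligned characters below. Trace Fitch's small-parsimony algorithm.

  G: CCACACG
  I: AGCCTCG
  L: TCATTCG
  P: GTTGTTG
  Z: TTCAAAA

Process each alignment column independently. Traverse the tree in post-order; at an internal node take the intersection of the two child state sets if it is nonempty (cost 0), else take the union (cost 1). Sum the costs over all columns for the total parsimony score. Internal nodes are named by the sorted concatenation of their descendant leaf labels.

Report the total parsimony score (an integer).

15

GL@0: {C} ∪ {T} = {C,T} (union, +1)
GLP@0: {C,T} ∪ {G} = {C,G,T} (union, +1)
GLPZ@0: {C,G,T} ∩ {T} = {T} (intersection, +0)
GILPZ@0: {T} ∪ {A} = {A,T} (union, +1)
GL@1: {C} ∩ {C} = {C} (intersection, +0)
GLP@1: {C} ∪ {T} = {C,T} (union, +1)
GLPZ@1: {C,T} ∩ {T} = {T} (intersection, +0)
GILPZ@1: {T} ∪ {G} = {G,T} (union, +1)
GL@2: {A} ∩ {A} = {A} (intersection, +0)
GLP@2: {A} ∪ {T} = {A,T} (union, +1)
GLPZ@2: {A,T} ∪ {C} = {A,C,T} (union, +1)
GILPZ@2: {A,C,T} ∩ {C} = {C} (intersection, +0)
GL@3: {C} ∪ {T} = {C,T} (union, +1)
GLP@3: {C,T} ∪ {G} = {C,G,T} (union, +1)
GLPZ@3: {C,G,T} ∪ {A} = {A,C,G,T} (union, +1)
GILPZ@3: {A,C,G,T} ∩ {C} = {C} (intersection, +0)
GL@4: {A} ∪ {T} = {A,T} (union, +1)
GLP@4: {A,T} ∩ {T} = {T} (intersection, +0)
GLPZ@4: {T} ∪ {A} = {A,T} (union, +1)
GILPZ@4: {A,T} ∩ {T} = {T} (intersection, +0)
GL@5: {C} ∩ {C} = {C} (intersection, +0)
GLP@5: {C} ∪ {T} = {C,T} (union, +1)
GLPZ@5: {C,T} ∪ {A} = {A,C,T} (union, +1)
GILPZ@5: {A,C,T} ∩ {C} = {C} (intersection, +0)
GL@6: {G} ∩ {G} = {G} (intersection, +0)
GLP@6: {G} ∩ {G} = {G} (intersection, +0)
GLPZ@6: {G} ∪ {A} = {A,G} (union, +1)
GILPZ@6: {A,G} ∩ {G} = {G} (intersection, +0)
per-site changes: [3, 2, 2, 3, 2, 2, 1]; total = 15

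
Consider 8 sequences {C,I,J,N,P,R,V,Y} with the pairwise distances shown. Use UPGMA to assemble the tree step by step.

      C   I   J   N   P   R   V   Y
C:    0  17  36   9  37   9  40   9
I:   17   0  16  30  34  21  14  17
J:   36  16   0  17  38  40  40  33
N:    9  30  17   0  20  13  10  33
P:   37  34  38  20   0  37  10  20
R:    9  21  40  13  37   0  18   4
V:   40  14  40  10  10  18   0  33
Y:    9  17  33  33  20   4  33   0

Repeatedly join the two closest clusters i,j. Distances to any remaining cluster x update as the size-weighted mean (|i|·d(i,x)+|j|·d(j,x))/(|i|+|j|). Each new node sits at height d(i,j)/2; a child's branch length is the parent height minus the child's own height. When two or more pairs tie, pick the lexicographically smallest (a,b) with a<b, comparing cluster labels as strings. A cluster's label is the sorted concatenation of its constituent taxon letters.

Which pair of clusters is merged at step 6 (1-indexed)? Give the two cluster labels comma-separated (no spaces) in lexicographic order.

1. join R+Y (d=4) ⇒ RY; edges |R|=2, |Y|=2
  updated: d(C,RY)=9, d(I,RY)=19, d(J,RY)=73/2, d(N,RY)=23, d(P,RY)=57/2, d(RY,V)=51/2
2. join C+N (d=9) ⇒ CN; edges |C|=9/2, |N|=9/2
  updated: d(CN,I)=47/2, d(CN,J)=53/2, d(CN,P)=57/2, d(CN,RY)=16, d(CN,V)=25
3. join P+V (d=10) ⇒ PV; edges |P|=5, |V|=5
  updated: d(CN,PV)=107/4, d(I,PV)=24, d(J,PV)=39, d(PV,RY)=27
4. join CN+RY (d=16) ⇒ CNRY; edges |CN|=7/2, |RY|=6
  updated: d(CNRY,I)=85/4, d(CNRY,J)=63/2, d(CNRY,PV)=215/8
5. join I+J (d=16) ⇒ IJ; edges |I|=8, |J|=8
  updated: d(CNRY,IJ)=211/8, d(IJ,PV)=63/2
6. join CNRY+IJ (d=211/8) ⇒ CIJNRY; edges |CNRY|=83/16, |IJ|=83/16
  updated: d(CIJNRY,PV)=341/12
7. join CIJNRY+PV (d=341/12) ⇒ CIJNPRVY; edges |CIJNRY|=49/48, |PV|=221/24
final tree: ((((C:9/2,N:9/2):7/2,(R:2,Y:2):6):83/16,(I:8,J:8):83/16):49/48,(P:5,V:5):221/24)
total length: 3317/48

CNRY,IJ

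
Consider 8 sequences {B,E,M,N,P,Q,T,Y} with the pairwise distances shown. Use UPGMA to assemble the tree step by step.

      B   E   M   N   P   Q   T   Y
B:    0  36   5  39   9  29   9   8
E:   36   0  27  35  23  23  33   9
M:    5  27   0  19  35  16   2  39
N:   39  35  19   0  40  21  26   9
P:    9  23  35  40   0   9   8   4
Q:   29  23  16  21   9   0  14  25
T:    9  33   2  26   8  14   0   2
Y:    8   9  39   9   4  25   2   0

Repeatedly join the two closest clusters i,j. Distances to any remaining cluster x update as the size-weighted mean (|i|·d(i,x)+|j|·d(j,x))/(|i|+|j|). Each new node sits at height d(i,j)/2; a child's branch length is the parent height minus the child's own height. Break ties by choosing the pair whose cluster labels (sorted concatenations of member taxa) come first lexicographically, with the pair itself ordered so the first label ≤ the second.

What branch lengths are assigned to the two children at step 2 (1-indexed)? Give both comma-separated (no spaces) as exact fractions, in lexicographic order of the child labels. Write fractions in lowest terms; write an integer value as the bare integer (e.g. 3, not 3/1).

2,2

1. join M+T (d=2) ⇒ MT; edges |M|=1, |T|=1
  updated: d(B,MT)=7, d(E,MT)=30, d(MT,N)=45/2, d(MT,P)=43/2, d(MT,Q)=15, d(MT,Y)=41/2
2. join P+Y (d=4) ⇒ PY; edges |P|=2, |Y|=2
  updated: d(B,PY)=17/2, d(E,PY)=16, d(MT,PY)=21, d(N,PY)=49/2, d(PY,Q)=17
3. join B+MT (d=7) ⇒ BMT; edges |B|=7/2, |MT|=5/2
  updated: d(BMT,E)=32, d(BMT,N)=28, d(BMT,PY)=101/6, d(BMT,Q)=59/3
4. join E+PY (d=16) ⇒ EPY; edges |E|=8, |PY|=6
  updated: d(BMT,EPY)=197/9, d(EPY,N)=28, d(EPY,Q)=19
5. join EPY+Q (d=19) ⇒ EPQY; edges |EPY|=3/2, |Q|=19/2
  updated: d(BMT,EPQY)=64/3, d(EPQY,N)=105/4
6. join BMT+EPQY (d=64/3) ⇒ BEMPQTY; edges |BMT|=43/6, |EPQY|=7/6
  updated: d(BEMPQTY,N)=27
7. join BEMPQTY+N (d=27) ⇒ BEMNPQTY; edges |BEMPQTY|=17/6, |N|=27/2
final tree: (((B:7/2,(M:1,T:1):5/2):43/6,((E:8,(P:2,Y:2):6):3/2,Q:19/2):7/6):17/6,N:27/2)
total length: 185/3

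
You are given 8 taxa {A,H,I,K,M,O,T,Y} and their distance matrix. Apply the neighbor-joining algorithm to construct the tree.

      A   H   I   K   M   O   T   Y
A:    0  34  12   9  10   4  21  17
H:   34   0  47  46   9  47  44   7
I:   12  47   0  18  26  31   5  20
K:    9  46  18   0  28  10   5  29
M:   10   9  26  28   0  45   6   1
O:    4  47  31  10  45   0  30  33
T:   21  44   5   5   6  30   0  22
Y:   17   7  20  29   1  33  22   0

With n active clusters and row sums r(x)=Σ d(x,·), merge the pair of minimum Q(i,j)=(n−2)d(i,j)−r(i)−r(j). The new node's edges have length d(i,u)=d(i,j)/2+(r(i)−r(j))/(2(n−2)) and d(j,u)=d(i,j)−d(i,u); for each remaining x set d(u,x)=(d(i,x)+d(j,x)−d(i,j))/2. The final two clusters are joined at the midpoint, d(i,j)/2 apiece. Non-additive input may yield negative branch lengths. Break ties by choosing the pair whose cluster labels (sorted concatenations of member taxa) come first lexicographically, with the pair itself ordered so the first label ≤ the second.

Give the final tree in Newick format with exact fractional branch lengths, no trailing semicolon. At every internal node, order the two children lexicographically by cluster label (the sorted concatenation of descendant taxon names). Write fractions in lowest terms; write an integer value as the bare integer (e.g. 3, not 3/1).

step 1: merge (H,Y) at d=7, Q=-321; branch lengths H→49/4, Y→-21/4; new cluster HY
  updated: d(A,HY)=22, d(HY,I)=30, d(HY,K)=34, d(HY,M)=3/2, d(HY,O)=73/2, d(HY,T)=59/2
step 2: merge (HY,M) at d=3/2, Q=-525/2; branch lengths HY→89/20, M→-59/20; new cluster HMY
  updated: d(A,HMY)=61/4, d(HMY,I)=109/4, d(HMY,K)=121/4, d(HMY,O)=40, d(HMY,T)=17
step 3: merge (A,O) at d=4, Q=-641/4; branch lengths A→-151/32, O→279/32; new cluster AO
  updated: d(AO,HMY)=205/8, d(AO,I)=39/2, d(AO,K)=15/2, d(AO,T)=47/2
step 4: merge (AO,K) at d=15/2, Q=-915/8; branch lengths AO→101/16, K→19/16; new cluster AKO
  updated: d(AKO,HMY)=387/16, d(AKO,I)=15, d(AKO,T)=21/2
step 5: merge (AKO,HMY) at d=387/16, Q=-279/4; branch lengths AKO→237/32, HMY→537/32; new cluster AHKMOY
  updated: d(AHKMOY,I)=289/32, d(AHKMOY,T)=53/32
step 6: merge (AHKMOY,I) at d=289/32, Q=-251/16; branch lengths AHKMOY→91/32, I→99/16; new cluster AHIKMOY
  updated: d(AHIKMOY,T)=-19/16
step 7: merge (AHIKMOY,T) at d=-19/16; branch lengths AHIKMOY→-19/32, T→-19/32; new cluster AHIKMOTY
final tree: (((((A:-151/32,O:279/32):101/16,K:19/16):237/32,((H:49/4,Y:-21/4):89/20,M:-59/20):537/32):91/32,I:99/16):-19/32,T:-19/32)
total length: 1665/32

(((((A:-151/32,O:279/32):101/16,K:19/16):237/32,((H:49/4,Y:-21/4):89/20,M:-59/20):537/32):91/32,I:99/16):-19/32,T:-19/32)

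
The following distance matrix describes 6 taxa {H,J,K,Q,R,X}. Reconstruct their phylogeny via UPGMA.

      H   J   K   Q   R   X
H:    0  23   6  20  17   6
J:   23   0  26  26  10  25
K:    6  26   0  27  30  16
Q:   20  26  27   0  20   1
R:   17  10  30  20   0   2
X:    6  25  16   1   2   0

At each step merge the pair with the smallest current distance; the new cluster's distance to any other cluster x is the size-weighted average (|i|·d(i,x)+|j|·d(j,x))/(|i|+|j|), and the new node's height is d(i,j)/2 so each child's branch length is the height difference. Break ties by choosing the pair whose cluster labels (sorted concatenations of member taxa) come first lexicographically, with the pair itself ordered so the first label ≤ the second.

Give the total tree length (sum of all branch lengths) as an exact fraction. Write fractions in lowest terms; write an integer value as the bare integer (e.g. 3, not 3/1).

153/4

iteration 1: select Q,X (d=1); attach at lengths (1/2, 1/2); label the merged cluster QX
  updated: d(H,QX)=13, d(J,QX)=51/2, d(K,QX)=43/2, d(QX,R)=11
iteration 2: select H,K (d=6); attach at lengths (3, 3); label the merged cluster HK
  updated: d(HK,J)=49/2, d(HK,QX)=69/4, d(HK,R)=47/2
iteration 3: select J,R (d=10); attach at lengths (5, 5); label the merged cluster JR
  updated: d(HK,JR)=24, d(JR,QX)=73/4
iteration 4: select HK,QX (d=69/4); attach at lengths (45/8, 65/8); label the merged cluster HKQX
  updated: d(HKQX,JR)=169/8
iteration 5: select HKQX,JR (d=169/8); attach at lengths (31/16, 89/16); label the merged cluster HJKQRX
final tree: (((H:3,K:3):45/8,(Q:1/2,X:1/2):65/8):31/16,(J:5,R:5):89/16)
total length: 153/4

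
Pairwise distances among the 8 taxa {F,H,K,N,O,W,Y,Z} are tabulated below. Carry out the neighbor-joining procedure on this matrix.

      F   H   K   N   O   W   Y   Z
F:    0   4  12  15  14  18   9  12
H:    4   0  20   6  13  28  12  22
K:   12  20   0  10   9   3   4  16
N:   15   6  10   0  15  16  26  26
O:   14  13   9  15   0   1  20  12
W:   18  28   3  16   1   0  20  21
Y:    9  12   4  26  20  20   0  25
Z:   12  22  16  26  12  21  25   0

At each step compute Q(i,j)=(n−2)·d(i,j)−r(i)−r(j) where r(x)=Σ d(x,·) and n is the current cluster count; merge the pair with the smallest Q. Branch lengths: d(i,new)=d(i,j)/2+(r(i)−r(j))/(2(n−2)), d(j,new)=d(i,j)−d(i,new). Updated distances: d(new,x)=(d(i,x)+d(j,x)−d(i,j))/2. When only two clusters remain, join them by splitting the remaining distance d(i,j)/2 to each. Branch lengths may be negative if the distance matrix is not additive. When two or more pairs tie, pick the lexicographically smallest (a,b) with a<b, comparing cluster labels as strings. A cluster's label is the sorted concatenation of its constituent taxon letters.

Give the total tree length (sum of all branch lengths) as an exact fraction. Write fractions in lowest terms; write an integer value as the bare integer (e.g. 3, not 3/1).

85/2

step 1: merge (O,W) at d=1, Q=-185; branch lengths O→-17/12, W→29/12; new cluster OW
  updated: d(F,OW)=31/2, d(H,OW)=20, d(K,OW)=11/2, d(N,OW)=15, d(OW,Y)=39/2, d(OW,Z)=16
step 2: merge (H,N) at d=6, Q=-152; branch lengths H→8/5, N→22/5; new cluster HN
  updated: d(F,HN)=13/2, d(HN,K)=12, d(HN,OW)=29/2, d(HN,Y)=16, d(HN,Z)=21
step 3: merge (K,Y) at d=4, Q=-107; branch lengths K→-1, Y→5; new cluster KY
  updated: d(F,KY)=17/2, d(HN,KY)=12, d(KY,OW)=21/2, d(KY,Z)=37/2
step 4: merge (F,HN) at d=13/2, Q=-77; branch lengths F→4/3, HN→31/6; new cluster FHN
  updated: d(FHN,KY)=7, d(FHN,OW)=47/4, d(FHN,Z)=53/4
step 5: merge (FHN,KY) at d=7, Q=-54; branch lengths FHN→5/2, KY→9/2; new cluster FHKNY
  updated: d(FHKNY,OW)=61/8, d(FHKNY,Z)=99/8
step 6: merge (FHKNY,OW) at d=61/8, Q=-36; branch lengths FHKNY→2, OW→45/8; new cluster FHKNOWY
  updated: d(FHKNOWY,Z)=83/8
step 7: merge (FHKNOWY,Z) at d=83/8; branch lengths FHKNOWY→83/16, Z→83/16; new cluster FHKNOWYZ
final tree: ((((F:4/3,(H:8/5,N:22/5):31/6):5/2,(K:-1,Y:5):9/2):2,(O:-17/12,W:29/12):45/8):83/16,Z:83/16)
total length: 85/2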